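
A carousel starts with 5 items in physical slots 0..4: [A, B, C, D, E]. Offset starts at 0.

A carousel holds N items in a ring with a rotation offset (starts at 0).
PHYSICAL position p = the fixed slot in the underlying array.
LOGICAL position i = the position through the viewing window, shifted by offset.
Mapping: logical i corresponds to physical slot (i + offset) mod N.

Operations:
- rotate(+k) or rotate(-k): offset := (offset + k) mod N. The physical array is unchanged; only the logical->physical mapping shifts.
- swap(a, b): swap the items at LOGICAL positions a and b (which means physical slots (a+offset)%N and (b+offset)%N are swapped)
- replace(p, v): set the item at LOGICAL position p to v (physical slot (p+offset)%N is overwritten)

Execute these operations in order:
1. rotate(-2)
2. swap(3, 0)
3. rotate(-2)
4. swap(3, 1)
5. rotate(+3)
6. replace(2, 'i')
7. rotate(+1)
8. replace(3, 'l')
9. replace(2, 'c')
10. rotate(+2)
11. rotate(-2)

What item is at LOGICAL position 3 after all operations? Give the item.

After op 1 (rotate(-2)): offset=3, physical=[A,B,C,D,E], logical=[D,E,A,B,C]
After op 2 (swap(3, 0)): offset=3, physical=[A,D,C,B,E], logical=[B,E,A,D,C]
After op 3 (rotate(-2)): offset=1, physical=[A,D,C,B,E], logical=[D,C,B,E,A]
After op 4 (swap(3, 1)): offset=1, physical=[A,D,E,B,C], logical=[D,E,B,C,A]
After op 5 (rotate(+3)): offset=4, physical=[A,D,E,B,C], logical=[C,A,D,E,B]
After op 6 (replace(2, 'i')): offset=4, physical=[A,i,E,B,C], logical=[C,A,i,E,B]
After op 7 (rotate(+1)): offset=0, physical=[A,i,E,B,C], logical=[A,i,E,B,C]
After op 8 (replace(3, 'l')): offset=0, physical=[A,i,E,l,C], logical=[A,i,E,l,C]
After op 9 (replace(2, 'c')): offset=0, physical=[A,i,c,l,C], logical=[A,i,c,l,C]
After op 10 (rotate(+2)): offset=2, physical=[A,i,c,l,C], logical=[c,l,C,A,i]
After op 11 (rotate(-2)): offset=0, physical=[A,i,c,l,C], logical=[A,i,c,l,C]

Answer: l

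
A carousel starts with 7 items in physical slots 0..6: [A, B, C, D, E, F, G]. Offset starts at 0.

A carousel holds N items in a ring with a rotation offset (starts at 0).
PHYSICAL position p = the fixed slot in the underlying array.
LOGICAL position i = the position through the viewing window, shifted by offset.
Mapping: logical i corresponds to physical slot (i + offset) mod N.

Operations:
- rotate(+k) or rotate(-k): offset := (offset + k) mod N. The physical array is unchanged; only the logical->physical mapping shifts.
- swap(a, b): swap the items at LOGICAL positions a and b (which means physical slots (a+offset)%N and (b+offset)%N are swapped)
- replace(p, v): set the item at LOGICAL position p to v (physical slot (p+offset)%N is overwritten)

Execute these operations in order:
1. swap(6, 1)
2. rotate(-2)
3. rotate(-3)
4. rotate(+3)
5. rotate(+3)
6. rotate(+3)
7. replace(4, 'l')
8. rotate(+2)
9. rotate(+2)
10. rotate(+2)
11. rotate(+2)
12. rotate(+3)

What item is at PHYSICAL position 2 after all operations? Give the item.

After op 1 (swap(6, 1)): offset=0, physical=[A,G,C,D,E,F,B], logical=[A,G,C,D,E,F,B]
After op 2 (rotate(-2)): offset=5, physical=[A,G,C,D,E,F,B], logical=[F,B,A,G,C,D,E]
After op 3 (rotate(-3)): offset=2, physical=[A,G,C,D,E,F,B], logical=[C,D,E,F,B,A,G]
After op 4 (rotate(+3)): offset=5, physical=[A,G,C,D,E,F,B], logical=[F,B,A,G,C,D,E]
After op 5 (rotate(+3)): offset=1, physical=[A,G,C,D,E,F,B], logical=[G,C,D,E,F,B,A]
After op 6 (rotate(+3)): offset=4, physical=[A,G,C,D,E,F,B], logical=[E,F,B,A,G,C,D]
After op 7 (replace(4, 'l')): offset=4, physical=[A,l,C,D,E,F,B], logical=[E,F,B,A,l,C,D]
After op 8 (rotate(+2)): offset=6, physical=[A,l,C,D,E,F,B], logical=[B,A,l,C,D,E,F]
After op 9 (rotate(+2)): offset=1, physical=[A,l,C,D,E,F,B], logical=[l,C,D,E,F,B,A]
After op 10 (rotate(+2)): offset=3, physical=[A,l,C,D,E,F,B], logical=[D,E,F,B,A,l,C]
After op 11 (rotate(+2)): offset=5, physical=[A,l,C,D,E,F,B], logical=[F,B,A,l,C,D,E]
After op 12 (rotate(+3)): offset=1, physical=[A,l,C,D,E,F,B], logical=[l,C,D,E,F,B,A]

Answer: C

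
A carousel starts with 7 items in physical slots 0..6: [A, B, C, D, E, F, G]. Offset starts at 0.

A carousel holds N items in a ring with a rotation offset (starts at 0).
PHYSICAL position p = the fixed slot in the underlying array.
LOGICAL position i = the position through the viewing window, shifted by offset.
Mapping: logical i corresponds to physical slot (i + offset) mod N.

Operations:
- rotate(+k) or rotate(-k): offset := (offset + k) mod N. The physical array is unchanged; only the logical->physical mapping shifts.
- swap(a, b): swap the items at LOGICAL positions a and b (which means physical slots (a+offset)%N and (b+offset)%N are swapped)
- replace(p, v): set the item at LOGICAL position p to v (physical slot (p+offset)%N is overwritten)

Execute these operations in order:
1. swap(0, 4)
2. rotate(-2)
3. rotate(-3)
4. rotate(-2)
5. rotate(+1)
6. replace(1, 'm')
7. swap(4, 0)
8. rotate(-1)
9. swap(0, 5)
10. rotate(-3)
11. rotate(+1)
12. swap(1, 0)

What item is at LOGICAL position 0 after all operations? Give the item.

After op 1 (swap(0, 4)): offset=0, physical=[E,B,C,D,A,F,G], logical=[E,B,C,D,A,F,G]
After op 2 (rotate(-2)): offset=5, physical=[E,B,C,D,A,F,G], logical=[F,G,E,B,C,D,A]
After op 3 (rotate(-3)): offset=2, physical=[E,B,C,D,A,F,G], logical=[C,D,A,F,G,E,B]
After op 4 (rotate(-2)): offset=0, physical=[E,B,C,D,A,F,G], logical=[E,B,C,D,A,F,G]
After op 5 (rotate(+1)): offset=1, physical=[E,B,C,D,A,F,G], logical=[B,C,D,A,F,G,E]
After op 6 (replace(1, 'm')): offset=1, physical=[E,B,m,D,A,F,G], logical=[B,m,D,A,F,G,E]
After op 7 (swap(4, 0)): offset=1, physical=[E,F,m,D,A,B,G], logical=[F,m,D,A,B,G,E]
After op 8 (rotate(-1)): offset=0, physical=[E,F,m,D,A,B,G], logical=[E,F,m,D,A,B,G]
After op 9 (swap(0, 5)): offset=0, physical=[B,F,m,D,A,E,G], logical=[B,F,m,D,A,E,G]
After op 10 (rotate(-3)): offset=4, physical=[B,F,m,D,A,E,G], logical=[A,E,G,B,F,m,D]
After op 11 (rotate(+1)): offset=5, physical=[B,F,m,D,A,E,G], logical=[E,G,B,F,m,D,A]
After op 12 (swap(1, 0)): offset=5, physical=[B,F,m,D,A,G,E], logical=[G,E,B,F,m,D,A]

Answer: G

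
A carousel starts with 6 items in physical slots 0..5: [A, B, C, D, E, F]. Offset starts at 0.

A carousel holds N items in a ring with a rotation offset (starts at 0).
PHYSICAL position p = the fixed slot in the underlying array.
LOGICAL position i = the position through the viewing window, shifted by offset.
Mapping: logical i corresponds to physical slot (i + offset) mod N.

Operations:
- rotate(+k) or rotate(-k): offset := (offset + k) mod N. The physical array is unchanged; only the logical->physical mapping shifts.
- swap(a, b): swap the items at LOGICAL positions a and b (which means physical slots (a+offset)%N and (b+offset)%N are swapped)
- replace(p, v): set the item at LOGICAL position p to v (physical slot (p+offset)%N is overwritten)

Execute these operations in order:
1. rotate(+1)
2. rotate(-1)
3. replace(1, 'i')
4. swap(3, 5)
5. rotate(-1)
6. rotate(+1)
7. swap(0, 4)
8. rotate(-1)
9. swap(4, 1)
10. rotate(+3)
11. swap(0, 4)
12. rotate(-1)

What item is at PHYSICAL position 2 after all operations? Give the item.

After op 1 (rotate(+1)): offset=1, physical=[A,B,C,D,E,F], logical=[B,C,D,E,F,A]
After op 2 (rotate(-1)): offset=0, physical=[A,B,C,D,E,F], logical=[A,B,C,D,E,F]
After op 3 (replace(1, 'i')): offset=0, physical=[A,i,C,D,E,F], logical=[A,i,C,D,E,F]
After op 4 (swap(3, 5)): offset=0, physical=[A,i,C,F,E,D], logical=[A,i,C,F,E,D]
After op 5 (rotate(-1)): offset=5, physical=[A,i,C,F,E,D], logical=[D,A,i,C,F,E]
After op 6 (rotate(+1)): offset=0, physical=[A,i,C,F,E,D], logical=[A,i,C,F,E,D]
After op 7 (swap(0, 4)): offset=0, physical=[E,i,C,F,A,D], logical=[E,i,C,F,A,D]
After op 8 (rotate(-1)): offset=5, physical=[E,i,C,F,A,D], logical=[D,E,i,C,F,A]
After op 9 (swap(4, 1)): offset=5, physical=[F,i,C,E,A,D], logical=[D,F,i,C,E,A]
After op 10 (rotate(+3)): offset=2, physical=[F,i,C,E,A,D], logical=[C,E,A,D,F,i]
After op 11 (swap(0, 4)): offset=2, physical=[C,i,F,E,A,D], logical=[F,E,A,D,C,i]
After op 12 (rotate(-1)): offset=1, physical=[C,i,F,E,A,D], logical=[i,F,E,A,D,C]

Answer: F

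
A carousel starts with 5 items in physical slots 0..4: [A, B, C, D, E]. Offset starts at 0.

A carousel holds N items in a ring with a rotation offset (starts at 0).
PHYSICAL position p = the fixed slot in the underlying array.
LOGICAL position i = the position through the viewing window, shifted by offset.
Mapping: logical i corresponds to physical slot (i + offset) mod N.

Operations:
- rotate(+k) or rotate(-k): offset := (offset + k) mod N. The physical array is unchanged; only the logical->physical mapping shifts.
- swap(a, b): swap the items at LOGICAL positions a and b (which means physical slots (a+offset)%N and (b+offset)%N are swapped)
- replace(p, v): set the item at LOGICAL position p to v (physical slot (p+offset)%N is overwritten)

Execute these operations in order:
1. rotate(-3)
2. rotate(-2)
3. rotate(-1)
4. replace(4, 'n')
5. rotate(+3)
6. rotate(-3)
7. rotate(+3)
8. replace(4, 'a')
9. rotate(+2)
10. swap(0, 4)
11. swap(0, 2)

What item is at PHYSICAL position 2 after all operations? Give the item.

Answer: C

Derivation:
After op 1 (rotate(-3)): offset=2, physical=[A,B,C,D,E], logical=[C,D,E,A,B]
After op 2 (rotate(-2)): offset=0, physical=[A,B,C,D,E], logical=[A,B,C,D,E]
After op 3 (rotate(-1)): offset=4, physical=[A,B,C,D,E], logical=[E,A,B,C,D]
After op 4 (replace(4, 'n')): offset=4, physical=[A,B,C,n,E], logical=[E,A,B,C,n]
After op 5 (rotate(+3)): offset=2, physical=[A,B,C,n,E], logical=[C,n,E,A,B]
After op 6 (rotate(-3)): offset=4, physical=[A,B,C,n,E], logical=[E,A,B,C,n]
After op 7 (rotate(+3)): offset=2, physical=[A,B,C,n,E], logical=[C,n,E,A,B]
After op 8 (replace(4, 'a')): offset=2, physical=[A,a,C,n,E], logical=[C,n,E,A,a]
After op 9 (rotate(+2)): offset=4, physical=[A,a,C,n,E], logical=[E,A,a,C,n]
After op 10 (swap(0, 4)): offset=4, physical=[A,a,C,E,n], logical=[n,A,a,C,E]
After op 11 (swap(0, 2)): offset=4, physical=[A,n,C,E,a], logical=[a,A,n,C,E]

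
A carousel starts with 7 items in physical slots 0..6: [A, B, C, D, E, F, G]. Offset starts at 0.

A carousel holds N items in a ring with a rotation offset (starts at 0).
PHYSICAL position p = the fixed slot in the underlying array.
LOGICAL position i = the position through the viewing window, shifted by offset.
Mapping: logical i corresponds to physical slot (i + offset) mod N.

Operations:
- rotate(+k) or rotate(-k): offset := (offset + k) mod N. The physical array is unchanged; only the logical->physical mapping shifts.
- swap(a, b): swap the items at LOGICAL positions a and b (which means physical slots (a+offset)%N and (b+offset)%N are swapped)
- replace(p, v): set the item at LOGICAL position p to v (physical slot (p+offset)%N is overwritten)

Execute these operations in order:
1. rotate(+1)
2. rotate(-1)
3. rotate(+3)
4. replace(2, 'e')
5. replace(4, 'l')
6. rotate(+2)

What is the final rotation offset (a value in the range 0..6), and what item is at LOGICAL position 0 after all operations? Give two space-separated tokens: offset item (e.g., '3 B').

After op 1 (rotate(+1)): offset=1, physical=[A,B,C,D,E,F,G], logical=[B,C,D,E,F,G,A]
After op 2 (rotate(-1)): offset=0, physical=[A,B,C,D,E,F,G], logical=[A,B,C,D,E,F,G]
After op 3 (rotate(+3)): offset=3, physical=[A,B,C,D,E,F,G], logical=[D,E,F,G,A,B,C]
After op 4 (replace(2, 'e')): offset=3, physical=[A,B,C,D,E,e,G], logical=[D,E,e,G,A,B,C]
After op 5 (replace(4, 'l')): offset=3, physical=[l,B,C,D,E,e,G], logical=[D,E,e,G,l,B,C]
After op 6 (rotate(+2)): offset=5, physical=[l,B,C,D,E,e,G], logical=[e,G,l,B,C,D,E]

Answer: 5 e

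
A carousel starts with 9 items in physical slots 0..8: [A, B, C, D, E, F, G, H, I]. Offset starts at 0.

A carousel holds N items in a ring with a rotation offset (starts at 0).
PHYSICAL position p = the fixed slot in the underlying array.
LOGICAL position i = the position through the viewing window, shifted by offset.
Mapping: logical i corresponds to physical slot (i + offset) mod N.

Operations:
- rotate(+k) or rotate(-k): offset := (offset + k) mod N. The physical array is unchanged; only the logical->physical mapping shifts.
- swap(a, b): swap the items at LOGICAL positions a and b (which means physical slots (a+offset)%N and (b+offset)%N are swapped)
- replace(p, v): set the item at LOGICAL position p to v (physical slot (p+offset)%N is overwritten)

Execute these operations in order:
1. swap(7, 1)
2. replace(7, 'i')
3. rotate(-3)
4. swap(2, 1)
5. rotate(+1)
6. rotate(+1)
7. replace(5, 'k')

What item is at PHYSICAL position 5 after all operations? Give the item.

After op 1 (swap(7, 1)): offset=0, physical=[A,H,C,D,E,F,G,B,I], logical=[A,H,C,D,E,F,G,B,I]
After op 2 (replace(7, 'i')): offset=0, physical=[A,H,C,D,E,F,G,i,I], logical=[A,H,C,D,E,F,G,i,I]
After op 3 (rotate(-3)): offset=6, physical=[A,H,C,D,E,F,G,i,I], logical=[G,i,I,A,H,C,D,E,F]
After op 4 (swap(2, 1)): offset=6, physical=[A,H,C,D,E,F,G,I,i], logical=[G,I,i,A,H,C,D,E,F]
After op 5 (rotate(+1)): offset=7, physical=[A,H,C,D,E,F,G,I,i], logical=[I,i,A,H,C,D,E,F,G]
After op 6 (rotate(+1)): offset=8, physical=[A,H,C,D,E,F,G,I,i], logical=[i,A,H,C,D,E,F,G,I]
After op 7 (replace(5, 'k')): offset=8, physical=[A,H,C,D,k,F,G,I,i], logical=[i,A,H,C,D,k,F,G,I]

Answer: F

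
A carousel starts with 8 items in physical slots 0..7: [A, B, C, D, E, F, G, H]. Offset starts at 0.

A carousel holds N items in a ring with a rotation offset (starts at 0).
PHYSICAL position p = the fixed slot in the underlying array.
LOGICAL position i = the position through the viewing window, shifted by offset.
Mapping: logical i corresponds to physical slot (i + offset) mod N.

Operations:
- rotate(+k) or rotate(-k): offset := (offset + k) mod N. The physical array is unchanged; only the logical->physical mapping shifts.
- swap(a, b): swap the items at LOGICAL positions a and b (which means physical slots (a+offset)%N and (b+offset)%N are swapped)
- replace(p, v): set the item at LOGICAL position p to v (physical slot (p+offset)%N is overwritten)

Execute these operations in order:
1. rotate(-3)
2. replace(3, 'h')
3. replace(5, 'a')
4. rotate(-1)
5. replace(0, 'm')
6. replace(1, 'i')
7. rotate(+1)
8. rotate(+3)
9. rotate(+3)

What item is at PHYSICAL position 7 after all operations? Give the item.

After op 1 (rotate(-3)): offset=5, physical=[A,B,C,D,E,F,G,H], logical=[F,G,H,A,B,C,D,E]
After op 2 (replace(3, 'h')): offset=5, physical=[h,B,C,D,E,F,G,H], logical=[F,G,H,h,B,C,D,E]
After op 3 (replace(5, 'a')): offset=5, physical=[h,B,a,D,E,F,G,H], logical=[F,G,H,h,B,a,D,E]
After op 4 (rotate(-1)): offset=4, physical=[h,B,a,D,E,F,G,H], logical=[E,F,G,H,h,B,a,D]
After op 5 (replace(0, 'm')): offset=4, physical=[h,B,a,D,m,F,G,H], logical=[m,F,G,H,h,B,a,D]
After op 6 (replace(1, 'i')): offset=4, physical=[h,B,a,D,m,i,G,H], logical=[m,i,G,H,h,B,a,D]
After op 7 (rotate(+1)): offset=5, physical=[h,B,a,D,m,i,G,H], logical=[i,G,H,h,B,a,D,m]
After op 8 (rotate(+3)): offset=0, physical=[h,B,a,D,m,i,G,H], logical=[h,B,a,D,m,i,G,H]
After op 9 (rotate(+3)): offset=3, physical=[h,B,a,D,m,i,G,H], logical=[D,m,i,G,H,h,B,a]

Answer: H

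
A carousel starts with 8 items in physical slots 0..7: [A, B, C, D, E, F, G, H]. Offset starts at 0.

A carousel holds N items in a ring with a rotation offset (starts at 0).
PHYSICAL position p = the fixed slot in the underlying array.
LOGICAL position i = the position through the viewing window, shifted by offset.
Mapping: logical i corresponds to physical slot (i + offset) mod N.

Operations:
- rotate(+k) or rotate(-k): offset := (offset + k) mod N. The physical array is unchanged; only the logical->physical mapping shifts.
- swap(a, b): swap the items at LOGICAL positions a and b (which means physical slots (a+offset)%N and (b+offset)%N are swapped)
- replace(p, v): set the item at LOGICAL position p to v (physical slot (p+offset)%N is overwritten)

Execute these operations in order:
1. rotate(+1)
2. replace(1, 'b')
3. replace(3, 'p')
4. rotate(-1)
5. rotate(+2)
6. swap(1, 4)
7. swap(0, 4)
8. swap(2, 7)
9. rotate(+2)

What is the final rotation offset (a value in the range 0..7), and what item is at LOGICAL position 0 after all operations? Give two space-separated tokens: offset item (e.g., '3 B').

After op 1 (rotate(+1)): offset=1, physical=[A,B,C,D,E,F,G,H], logical=[B,C,D,E,F,G,H,A]
After op 2 (replace(1, 'b')): offset=1, physical=[A,B,b,D,E,F,G,H], logical=[B,b,D,E,F,G,H,A]
After op 3 (replace(3, 'p')): offset=1, physical=[A,B,b,D,p,F,G,H], logical=[B,b,D,p,F,G,H,A]
After op 4 (rotate(-1)): offset=0, physical=[A,B,b,D,p,F,G,H], logical=[A,B,b,D,p,F,G,H]
After op 5 (rotate(+2)): offset=2, physical=[A,B,b,D,p,F,G,H], logical=[b,D,p,F,G,H,A,B]
After op 6 (swap(1, 4)): offset=2, physical=[A,B,b,G,p,F,D,H], logical=[b,G,p,F,D,H,A,B]
After op 7 (swap(0, 4)): offset=2, physical=[A,B,D,G,p,F,b,H], logical=[D,G,p,F,b,H,A,B]
After op 8 (swap(2, 7)): offset=2, physical=[A,p,D,G,B,F,b,H], logical=[D,G,B,F,b,H,A,p]
After op 9 (rotate(+2)): offset=4, physical=[A,p,D,G,B,F,b,H], logical=[B,F,b,H,A,p,D,G]

Answer: 4 B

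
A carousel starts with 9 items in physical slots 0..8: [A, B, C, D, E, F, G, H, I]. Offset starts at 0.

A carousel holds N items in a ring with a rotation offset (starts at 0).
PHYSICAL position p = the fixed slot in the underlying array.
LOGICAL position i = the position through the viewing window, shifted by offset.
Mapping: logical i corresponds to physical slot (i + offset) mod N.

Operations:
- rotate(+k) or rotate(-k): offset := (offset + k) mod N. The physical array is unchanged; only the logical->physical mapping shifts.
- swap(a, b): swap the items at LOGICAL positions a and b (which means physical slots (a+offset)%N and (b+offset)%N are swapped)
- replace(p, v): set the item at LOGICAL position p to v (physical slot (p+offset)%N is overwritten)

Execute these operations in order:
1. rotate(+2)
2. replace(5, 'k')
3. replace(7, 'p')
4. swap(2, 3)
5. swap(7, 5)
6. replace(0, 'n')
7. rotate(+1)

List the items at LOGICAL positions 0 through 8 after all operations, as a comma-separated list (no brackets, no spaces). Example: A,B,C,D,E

After op 1 (rotate(+2)): offset=2, physical=[A,B,C,D,E,F,G,H,I], logical=[C,D,E,F,G,H,I,A,B]
After op 2 (replace(5, 'k')): offset=2, physical=[A,B,C,D,E,F,G,k,I], logical=[C,D,E,F,G,k,I,A,B]
After op 3 (replace(7, 'p')): offset=2, physical=[p,B,C,D,E,F,G,k,I], logical=[C,D,E,F,G,k,I,p,B]
After op 4 (swap(2, 3)): offset=2, physical=[p,B,C,D,F,E,G,k,I], logical=[C,D,F,E,G,k,I,p,B]
After op 5 (swap(7, 5)): offset=2, physical=[k,B,C,D,F,E,G,p,I], logical=[C,D,F,E,G,p,I,k,B]
After op 6 (replace(0, 'n')): offset=2, physical=[k,B,n,D,F,E,G,p,I], logical=[n,D,F,E,G,p,I,k,B]
After op 7 (rotate(+1)): offset=3, physical=[k,B,n,D,F,E,G,p,I], logical=[D,F,E,G,p,I,k,B,n]

Answer: D,F,E,G,p,I,k,B,n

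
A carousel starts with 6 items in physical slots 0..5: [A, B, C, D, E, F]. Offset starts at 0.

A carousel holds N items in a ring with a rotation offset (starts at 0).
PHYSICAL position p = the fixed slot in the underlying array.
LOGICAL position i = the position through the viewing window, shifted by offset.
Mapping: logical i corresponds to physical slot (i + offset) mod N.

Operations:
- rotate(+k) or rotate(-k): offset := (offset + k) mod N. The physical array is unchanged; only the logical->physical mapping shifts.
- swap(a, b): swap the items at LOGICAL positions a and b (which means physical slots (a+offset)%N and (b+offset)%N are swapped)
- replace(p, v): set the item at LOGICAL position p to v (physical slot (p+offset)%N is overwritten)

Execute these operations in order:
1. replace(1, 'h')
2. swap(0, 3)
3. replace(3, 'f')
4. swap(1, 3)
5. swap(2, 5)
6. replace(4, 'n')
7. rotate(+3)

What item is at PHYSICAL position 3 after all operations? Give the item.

After op 1 (replace(1, 'h')): offset=0, physical=[A,h,C,D,E,F], logical=[A,h,C,D,E,F]
After op 2 (swap(0, 3)): offset=0, physical=[D,h,C,A,E,F], logical=[D,h,C,A,E,F]
After op 3 (replace(3, 'f')): offset=0, physical=[D,h,C,f,E,F], logical=[D,h,C,f,E,F]
After op 4 (swap(1, 3)): offset=0, physical=[D,f,C,h,E,F], logical=[D,f,C,h,E,F]
After op 5 (swap(2, 5)): offset=0, physical=[D,f,F,h,E,C], logical=[D,f,F,h,E,C]
After op 6 (replace(4, 'n')): offset=0, physical=[D,f,F,h,n,C], logical=[D,f,F,h,n,C]
After op 7 (rotate(+3)): offset=3, physical=[D,f,F,h,n,C], logical=[h,n,C,D,f,F]

Answer: h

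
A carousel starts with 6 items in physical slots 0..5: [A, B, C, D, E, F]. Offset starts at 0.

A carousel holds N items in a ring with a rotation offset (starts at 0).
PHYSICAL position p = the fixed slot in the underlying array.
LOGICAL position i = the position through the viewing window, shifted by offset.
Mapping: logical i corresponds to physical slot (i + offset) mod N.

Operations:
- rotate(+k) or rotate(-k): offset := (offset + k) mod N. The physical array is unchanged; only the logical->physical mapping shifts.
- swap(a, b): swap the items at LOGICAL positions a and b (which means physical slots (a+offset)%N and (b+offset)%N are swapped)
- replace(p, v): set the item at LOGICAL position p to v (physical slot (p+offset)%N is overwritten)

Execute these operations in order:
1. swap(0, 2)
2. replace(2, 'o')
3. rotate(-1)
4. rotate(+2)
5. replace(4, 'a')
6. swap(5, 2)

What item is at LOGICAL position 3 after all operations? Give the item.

Answer: E

Derivation:
After op 1 (swap(0, 2)): offset=0, physical=[C,B,A,D,E,F], logical=[C,B,A,D,E,F]
After op 2 (replace(2, 'o')): offset=0, physical=[C,B,o,D,E,F], logical=[C,B,o,D,E,F]
After op 3 (rotate(-1)): offset=5, physical=[C,B,o,D,E,F], logical=[F,C,B,o,D,E]
After op 4 (rotate(+2)): offset=1, physical=[C,B,o,D,E,F], logical=[B,o,D,E,F,C]
After op 5 (replace(4, 'a')): offset=1, physical=[C,B,o,D,E,a], logical=[B,o,D,E,a,C]
After op 6 (swap(5, 2)): offset=1, physical=[D,B,o,C,E,a], logical=[B,o,C,E,a,D]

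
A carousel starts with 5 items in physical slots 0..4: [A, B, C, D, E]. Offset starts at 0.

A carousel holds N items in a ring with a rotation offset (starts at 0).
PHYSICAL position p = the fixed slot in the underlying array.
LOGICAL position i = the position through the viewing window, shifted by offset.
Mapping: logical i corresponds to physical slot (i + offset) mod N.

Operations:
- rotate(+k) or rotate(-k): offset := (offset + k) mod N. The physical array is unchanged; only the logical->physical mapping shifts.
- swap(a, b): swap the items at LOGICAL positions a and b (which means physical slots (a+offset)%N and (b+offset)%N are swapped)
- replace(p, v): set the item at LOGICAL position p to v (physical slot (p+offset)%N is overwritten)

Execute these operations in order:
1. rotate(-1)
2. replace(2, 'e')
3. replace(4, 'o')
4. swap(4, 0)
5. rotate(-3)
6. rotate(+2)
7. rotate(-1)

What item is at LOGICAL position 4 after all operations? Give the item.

After op 1 (rotate(-1)): offset=4, physical=[A,B,C,D,E], logical=[E,A,B,C,D]
After op 2 (replace(2, 'e')): offset=4, physical=[A,e,C,D,E], logical=[E,A,e,C,D]
After op 3 (replace(4, 'o')): offset=4, physical=[A,e,C,o,E], logical=[E,A,e,C,o]
After op 4 (swap(4, 0)): offset=4, physical=[A,e,C,E,o], logical=[o,A,e,C,E]
After op 5 (rotate(-3)): offset=1, physical=[A,e,C,E,o], logical=[e,C,E,o,A]
After op 6 (rotate(+2)): offset=3, physical=[A,e,C,E,o], logical=[E,o,A,e,C]
After op 7 (rotate(-1)): offset=2, physical=[A,e,C,E,o], logical=[C,E,o,A,e]

Answer: e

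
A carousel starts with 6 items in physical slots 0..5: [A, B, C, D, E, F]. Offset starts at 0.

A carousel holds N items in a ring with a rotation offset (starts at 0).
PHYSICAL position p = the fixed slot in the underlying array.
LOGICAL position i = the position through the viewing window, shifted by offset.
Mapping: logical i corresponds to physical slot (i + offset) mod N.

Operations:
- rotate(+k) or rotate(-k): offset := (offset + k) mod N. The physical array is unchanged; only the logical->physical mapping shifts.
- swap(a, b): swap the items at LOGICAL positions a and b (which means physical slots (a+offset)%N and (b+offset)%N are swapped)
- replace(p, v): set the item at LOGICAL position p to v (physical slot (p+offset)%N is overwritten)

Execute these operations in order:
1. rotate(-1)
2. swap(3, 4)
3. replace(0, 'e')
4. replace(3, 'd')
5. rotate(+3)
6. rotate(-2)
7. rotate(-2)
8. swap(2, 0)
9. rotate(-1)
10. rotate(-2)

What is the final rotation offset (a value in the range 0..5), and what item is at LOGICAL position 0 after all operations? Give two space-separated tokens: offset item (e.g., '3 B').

After op 1 (rotate(-1)): offset=5, physical=[A,B,C,D,E,F], logical=[F,A,B,C,D,E]
After op 2 (swap(3, 4)): offset=5, physical=[A,B,D,C,E,F], logical=[F,A,B,D,C,E]
After op 3 (replace(0, 'e')): offset=5, physical=[A,B,D,C,E,e], logical=[e,A,B,D,C,E]
After op 4 (replace(3, 'd')): offset=5, physical=[A,B,d,C,E,e], logical=[e,A,B,d,C,E]
After op 5 (rotate(+3)): offset=2, physical=[A,B,d,C,E,e], logical=[d,C,E,e,A,B]
After op 6 (rotate(-2)): offset=0, physical=[A,B,d,C,E,e], logical=[A,B,d,C,E,e]
After op 7 (rotate(-2)): offset=4, physical=[A,B,d,C,E,e], logical=[E,e,A,B,d,C]
After op 8 (swap(2, 0)): offset=4, physical=[E,B,d,C,A,e], logical=[A,e,E,B,d,C]
After op 9 (rotate(-1)): offset=3, physical=[E,B,d,C,A,e], logical=[C,A,e,E,B,d]
After op 10 (rotate(-2)): offset=1, physical=[E,B,d,C,A,e], logical=[B,d,C,A,e,E]

Answer: 1 B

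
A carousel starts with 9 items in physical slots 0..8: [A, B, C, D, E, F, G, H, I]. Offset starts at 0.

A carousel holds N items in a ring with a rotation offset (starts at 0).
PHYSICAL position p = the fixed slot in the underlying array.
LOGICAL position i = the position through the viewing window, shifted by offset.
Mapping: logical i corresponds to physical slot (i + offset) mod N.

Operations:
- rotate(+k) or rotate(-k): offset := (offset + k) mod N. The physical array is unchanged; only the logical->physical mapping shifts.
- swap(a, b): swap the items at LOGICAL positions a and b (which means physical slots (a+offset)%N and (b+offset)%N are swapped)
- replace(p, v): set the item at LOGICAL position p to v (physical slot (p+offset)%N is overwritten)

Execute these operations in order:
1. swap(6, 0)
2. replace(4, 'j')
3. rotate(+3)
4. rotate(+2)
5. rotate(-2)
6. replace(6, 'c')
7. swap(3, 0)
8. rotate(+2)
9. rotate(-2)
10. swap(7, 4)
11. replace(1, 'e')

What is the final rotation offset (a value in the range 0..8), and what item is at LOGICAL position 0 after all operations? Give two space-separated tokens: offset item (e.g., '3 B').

After op 1 (swap(6, 0)): offset=0, physical=[G,B,C,D,E,F,A,H,I], logical=[G,B,C,D,E,F,A,H,I]
After op 2 (replace(4, 'j')): offset=0, physical=[G,B,C,D,j,F,A,H,I], logical=[G,B,C,D,j,F,A,H,I]
After op 3 (rotate(+3)): offset=3, physical=[G,B,C,D,j,F,A,H,I], logical=[D,j,F,A,H,I,G,B,C]
After op 4 (rotate(+2)): offset=5, physical=[G,B,C,D,j,F,A,H,I], logical=[F,A,H,I,G,B,C,D,j]
After op 5 (rotate(-2)): offset=3, physical=[G,B,C,D,j,F,A,H,I], logical=[D,j,F,A,H,I,G,B,C]
After op 6 (replace(6, 'c')): offset=3, physical=[c,B,C,D,j,F,A,H,I], logical=[D,j,F,A,H,I,c,B,C]
After op 7 (swap(3, 0)): offset=3, physical=[c,B,C,A,j,F,D,H,I], logical=[A,j,F,D,H,I,c,B,C]
After op 8 (rotate(+2)): offset=5, physical=[c,B,C,A,j,F,D,H,I], logical=[F,D,H,I,c,B,C,A,j]
After op 9 (rotate(-2)): offset=3, physical=[c,B,C,A,j,F,D,H,I], logical=[A,j,F,D,H,I,c,B,C]
After op 10 (swap(7, 4)): offset=3, physical=[c,H,C,A,j,F,D,B,I], logical=[A,j,F,D,B,I,c,H,C]
After op 11 (replace(1, 'e')): offset=3, physical=[c,H,C,A,e,F,D,B,I], logical=[A,e,F,D,B,I,c,H,C]

Answer: 3 A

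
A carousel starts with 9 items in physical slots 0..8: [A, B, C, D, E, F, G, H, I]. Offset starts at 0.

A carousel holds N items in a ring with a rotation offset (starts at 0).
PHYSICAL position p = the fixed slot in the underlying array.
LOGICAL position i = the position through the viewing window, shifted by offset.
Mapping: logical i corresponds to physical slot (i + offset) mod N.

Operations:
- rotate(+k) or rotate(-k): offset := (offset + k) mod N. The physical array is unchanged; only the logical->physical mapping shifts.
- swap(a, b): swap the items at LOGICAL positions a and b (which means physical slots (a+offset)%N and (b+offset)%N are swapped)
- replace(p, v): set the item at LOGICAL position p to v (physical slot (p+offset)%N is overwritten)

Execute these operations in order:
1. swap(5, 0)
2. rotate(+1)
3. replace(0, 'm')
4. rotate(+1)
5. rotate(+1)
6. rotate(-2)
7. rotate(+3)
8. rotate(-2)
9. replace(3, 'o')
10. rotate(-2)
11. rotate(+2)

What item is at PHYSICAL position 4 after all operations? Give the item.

After op 1 (swap(5, 0)): offset=0, physical=[F,B,C,D,E,A,G,H,I], logical=[F,B,C,D,E,A,G,H,I]
After op 2 (rotate(+1)): offset=1, physical=[F,B,C,D,E,A,G,H,I], logical=[B,C,D,E,A,G,H,I,F]
After op 3 (replace(0, 'm')): offset=1, physical=[F,m,C,D,E,A,G,H,I], logical=[m,C,D,E,A,G,H,I,F]
After op 4 (rotate(+1)): offset=2, physical=[F,m,C,D,E,A,G,H,I], logical=[C,D,E,A,G,H,I,F,m]
After op 5 (rotate(+1)): offset=3, physical=[F,m,C,D,E,A,G,H,I], logical=[D,E,A,G,H,I,F,m,C]
After op 6 (rotate(-2)): offset=1, physical=[F,m,C,D,E,A,G,H,I], logical=[m,C,D,E,A,G,H,I,F]
After op 7 (rotate(+3)): offset=4, physical=[F,m,C,D,E,A,G,H,I], logical=[E,A,G,H,I,F,m,C,D]
After op 8 (rotate(-2)): offset=2, physical=[F,m,C,D,E,A,G,H,I], logical=[C,D,E,A,G,H,I,F,m]
After op 9 (replace(3, 'o')): offset=2, physical=[F,m,C,D,E,o,G,H,I], logical=[C,D,E,o,G,H,I,F,m]
After op 10 (rotate(-2)): offset=0, physical=[F,m,C,D,E,o,G,H,I], logical=[F,m,C,D,E,o,G,H,I]
After op 11 (rotate(+2)): offset=2, physical=[F,m,C,D,E,o,G,H,I], logical=[C,D,E,o,G,H,I,F,m]

Answer: E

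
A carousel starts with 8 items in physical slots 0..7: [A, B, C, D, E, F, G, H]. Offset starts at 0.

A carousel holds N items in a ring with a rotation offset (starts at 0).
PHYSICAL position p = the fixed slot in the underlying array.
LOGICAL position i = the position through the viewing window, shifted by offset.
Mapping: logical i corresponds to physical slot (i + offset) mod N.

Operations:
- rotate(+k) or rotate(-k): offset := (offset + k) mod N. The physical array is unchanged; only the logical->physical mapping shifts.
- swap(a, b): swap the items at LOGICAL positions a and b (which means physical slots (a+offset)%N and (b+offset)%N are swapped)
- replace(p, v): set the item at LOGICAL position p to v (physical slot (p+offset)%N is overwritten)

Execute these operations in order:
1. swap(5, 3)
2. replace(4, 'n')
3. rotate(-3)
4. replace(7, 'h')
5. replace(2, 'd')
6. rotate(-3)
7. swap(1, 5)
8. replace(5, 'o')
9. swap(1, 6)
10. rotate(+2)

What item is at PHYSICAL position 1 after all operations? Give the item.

After op 1 (swap(5, 3)): offset=0, physical=[A,B,C,F,E,D,G,H], logical=[A,B,C,F,E,D,G,H]
After op 2 (replace(4, 'n')): offset=0, physical=[A,B,C,F,n,D,G,H], logical=[A,B,C,F,n,D,G,H]
After op 3 (rotate(-3)): offset=5, physical=[A,B,C,F,n,D,G,H], logical=[D,G,H,A,B,C,F,n]
After op 4 (replace(7, 'h')): offset=5, physical=[A,B,C,F,h,D,G,H], logical=[D,G,H,A,B,C,F,h]
After op 5 (replace(2, 'd')): offset=5, physical=[A,B,C,F,h,D,G,d], logical=[D,G,d,A,B,C,F,h]
After op 6 (rotate(-3)): offset=2, physical=[A,B,C,F,h,D,G,d], logical=[C,F,h,D,G,d,A,B]
After op 7 (swap(1, 5)): offset=2, physical=[A,B,C,d,h,D,G,F], logical=[C,d,h,D,G,F,A,B]
After op 8 (replace(5, 'o')): offset=2, physical=[A,B,C,d,h,D,G,o], logical=[C,d,h,D,G,o,A,B]
After op 9 (swap(1, 6)): offset=2, physical=[d,B,C,A,h,D,G,o], logical=[C,A,h,D,G,o,d,B]
After op 10 (rotate(+2)): offset=4, physical=[d,B,C,A,h,D,G,o], logical=[h,D,G,o,d,B,C,A]

Answer: B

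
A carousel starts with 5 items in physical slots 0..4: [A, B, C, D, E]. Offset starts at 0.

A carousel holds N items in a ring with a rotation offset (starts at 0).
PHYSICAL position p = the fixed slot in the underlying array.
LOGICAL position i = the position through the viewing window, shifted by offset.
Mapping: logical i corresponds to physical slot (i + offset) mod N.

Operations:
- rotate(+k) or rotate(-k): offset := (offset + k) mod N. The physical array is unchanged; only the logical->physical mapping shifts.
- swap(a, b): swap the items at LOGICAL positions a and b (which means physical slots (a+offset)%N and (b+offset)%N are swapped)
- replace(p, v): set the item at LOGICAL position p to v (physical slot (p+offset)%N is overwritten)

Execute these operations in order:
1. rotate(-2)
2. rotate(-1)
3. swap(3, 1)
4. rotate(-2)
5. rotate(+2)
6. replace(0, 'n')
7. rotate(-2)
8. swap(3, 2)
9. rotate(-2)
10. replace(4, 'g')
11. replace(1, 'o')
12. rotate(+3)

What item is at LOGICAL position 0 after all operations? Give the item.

After op 1 (rotate(-2)): offset=3, physical=[A,B,C,D,E], logical=[D,E,A,B,C]
After op 2 (rotate(-1)): offset=2, physical=[A,B,C,D,E], logical=[C,D,E,A,B]
After op 3 (swap(3, 1)): offset=2, physical=[D,B,C,A,E], logical=[C,A,E,D,B]
After op 4 (rotate(-2)): offset=0, physical=[D,B,C,A,E], logical=[D,B,C,A,E]
After op 5 (rotate(+2)): offset=2, physical=[D,B,C,A,E], logical=[C,A,E,D,B]
After op 6 (replace(0, 'n')): offset=2, physical=[D,B,n,A,E], logical=[n,A,E,D,B]
After op 7 (rotate(-2)): offset=0, physical=[D,B,n,A,E], logical=[D,B,n,A,E]
After op 8 (swap(3, 2)): offset=0, physical=[D,B,A,n,E], logical=[D,B,A,n,E]
After op 9 (rotate(-2)): offset=3, physical=[D,B,A,n,E], logical=[n,E,D,B,A]
After op 10 (replace(4, 'g')): offset=3, physical=[D,B,g,n,E], logical=[n,E,D,B,g]
After op 11 (replace(1, 'o')): offset=3, physical=[D,B,g,n,o], logical=[n,o,D,B,g]
After op 12 (rotate(+3)): offset=1, physical=[D,B,g,n,o], logical=[B,g,n,o,D]

Answer: B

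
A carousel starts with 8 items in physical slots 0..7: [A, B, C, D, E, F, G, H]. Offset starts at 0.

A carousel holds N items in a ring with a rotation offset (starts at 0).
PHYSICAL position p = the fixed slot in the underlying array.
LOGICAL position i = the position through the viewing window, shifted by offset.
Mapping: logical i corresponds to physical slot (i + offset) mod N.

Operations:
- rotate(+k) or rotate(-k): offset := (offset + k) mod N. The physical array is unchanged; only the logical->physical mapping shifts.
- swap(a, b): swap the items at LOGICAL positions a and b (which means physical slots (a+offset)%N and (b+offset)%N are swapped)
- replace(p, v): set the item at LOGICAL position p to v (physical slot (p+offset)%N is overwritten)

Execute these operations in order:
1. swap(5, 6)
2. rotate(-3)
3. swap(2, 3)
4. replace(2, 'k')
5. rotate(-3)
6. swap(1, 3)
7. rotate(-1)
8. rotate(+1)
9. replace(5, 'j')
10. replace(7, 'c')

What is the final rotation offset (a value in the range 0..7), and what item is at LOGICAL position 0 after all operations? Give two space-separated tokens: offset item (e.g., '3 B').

After op 1 (swap(5, 6)): offset=0, physical=[A,B,C,D,E,G,F,H], logical=[A,B,C,D,E,G,F,H]
After op 2 (rotate(-3)): offset=5, physical=[A,B,C,D,E,G,F,H], logical=[G,F,H,A,B,C,D,E]
After op 3 (swap(2, 3)): offset=5, physical=[H,B,C,D,E,G,F,A], logical=[G,F,A,H,B,C,D,E]
After op 4 (replace(2, 'k')): offset=5, physical=[H,B,C,D,E,G,F,k], logical=[G,F,k,H,B,C,D,E]
After op 5 (rotate(-3)): offset=2, physical=[H,B,C,D,E,G,F,k], logical=[C,D,E,G,F,k,H,B]
After op 6 (swap(1, 3)): offset=2, physical=[H,B,C,G,E,D,F,k], logical=[C,G,E,D,F,k,H,B]
After op 7 (rotate(-1)): offset=1, physical=[H,B,C,G,E,D,F,k], logical=[B,C,G,E,D,F,k,H]
After op 8 (rotate(+1)): offset=2, physical=[H,B,C,G,E,D,F,k], logical=[C,G,E,D,F,k,H,B]
After op 9 (replace(5, 'j')): offset=2, physical=[H,B,C,G,E,D,F,j], logical=[C,G,E,D,F,j,H,B]
After op 10 (replace(7, 'c')): offset=2, physical=[H,c,C,G,E,D,F,j], logical=[C,G,E,D,F,j,H,c]

Answer: 2 C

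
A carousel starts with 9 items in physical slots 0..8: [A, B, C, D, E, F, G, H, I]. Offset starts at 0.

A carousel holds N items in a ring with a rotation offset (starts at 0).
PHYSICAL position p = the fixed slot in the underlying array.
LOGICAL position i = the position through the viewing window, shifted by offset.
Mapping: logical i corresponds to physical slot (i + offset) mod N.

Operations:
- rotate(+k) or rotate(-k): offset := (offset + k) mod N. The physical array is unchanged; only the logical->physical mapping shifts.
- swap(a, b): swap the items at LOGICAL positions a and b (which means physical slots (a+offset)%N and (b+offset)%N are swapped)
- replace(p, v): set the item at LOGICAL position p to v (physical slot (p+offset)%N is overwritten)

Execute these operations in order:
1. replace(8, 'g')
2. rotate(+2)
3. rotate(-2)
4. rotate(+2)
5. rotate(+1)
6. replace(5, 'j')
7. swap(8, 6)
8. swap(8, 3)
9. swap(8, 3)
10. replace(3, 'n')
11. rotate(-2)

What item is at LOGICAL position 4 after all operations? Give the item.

After op 1 (replace(8, 'g')): offset=0, physical=[A,B,C,D,E,F,G,H,g], logical=[A,B,C,D,E,F,G,H,g]
After op 2 (rotate(+2)): offset=2, physical=[A,B,C,D,E,F,G,H,g], logical=[C,D,E,F,G,H,g,A,B]
After op 3 (rotate(-2)): offset=0, physical=[A,B,C,D,E,F,G,H,g], logical=[A,B,C,D,E,F,G,H,g]
After op 4 (rotate(+2)): offset=2, physical=[A,B,C,D,E,F,G,H,g], logical=[C,D,E,F,G,H,g,A,B]
After op 5 (rotate(+1)): offset=3, physical=[A,B,C,D,E,F,G,H,g], logical=[D,E,F,G,H,g,A,B,C]
After op 6 (replace(5, 'j')): offset=3, physical=[A,B,C,D,E,F,G,H,j], logical=[D,E,F,G,H,j,A,B,C]
After op 7 (swap(8, 6)): offset=3, physical=[C,B,A,D,E,F,G,H,j], logical=[D,E,F,G,H,j,C,B,A]
After op 8 (swap(8, 3)): offset=3, physical=[C,B,G,D,E,F,A,H,j], logical=[D,E,F,A,H,j,C,B,G]
After op 9 (swap(8, 3)): offset=3, physical=[C,B,A,D,E,F,G,H,j], logical=[D,E,F,G,H,j,C,B,A]
After op 10 (replace(3, 'n')): offset=3, physical=[C,B,A,D,E,F,n,H,j], logical=[D,E,F,n,H,j,C,B,A]
After op 11 (rotate(-2)): offset=1, physical=[C,B,A,D,E,F,n,H,j], logical=[B,A,D,E,F,n,H,j,C]

Answer: F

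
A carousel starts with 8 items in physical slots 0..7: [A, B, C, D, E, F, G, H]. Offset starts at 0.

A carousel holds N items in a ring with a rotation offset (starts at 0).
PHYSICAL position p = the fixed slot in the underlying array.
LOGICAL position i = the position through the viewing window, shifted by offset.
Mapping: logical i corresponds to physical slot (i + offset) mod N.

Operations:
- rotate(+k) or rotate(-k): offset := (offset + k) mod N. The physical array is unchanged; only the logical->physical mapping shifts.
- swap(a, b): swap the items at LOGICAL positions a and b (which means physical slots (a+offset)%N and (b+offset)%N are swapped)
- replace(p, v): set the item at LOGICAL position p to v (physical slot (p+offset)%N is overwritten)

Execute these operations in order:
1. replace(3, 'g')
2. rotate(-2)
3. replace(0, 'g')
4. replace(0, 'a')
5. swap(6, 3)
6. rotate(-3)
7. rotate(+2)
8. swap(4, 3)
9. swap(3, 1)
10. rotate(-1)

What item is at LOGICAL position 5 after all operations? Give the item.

After op 1 (replace(3, 'g')): offset=0, physical=[A,B,C,g,E,F,G,H], logical=[A,B,C,g,E,F,G,H]
After op 2 (rotate(-2)): offset=6, physical=[A,B,C,g,E,F,G,H], logical=[G,H,A,B,C,g,E,F]
After op 3 (replace(0, 'g')): offset=6, physical=[A,B,C,g,E,F,g,H], logical=[g,H,A,B,C,g,E,F]
After op 4 (replace(0, 'a')): offset=6, physical=[A,B,C,g,E,F,a,H], logical=[a,H,A,B,C,g,E,F]
After op 5 (swap(6, 3)): offset=6, physical=[A,E,C,g,B,F,a,H], logical=[a,H,A,E,C,g,B,F]
After op 6 (rotate(-3)): offset=3, physical=[A,E,C,g,B,F,a,H], logical=[g,B,F,a,H,A,E,C]
After op 7 (rotate(+2)): offset=5, physical=[A,E,C,g,B,F,a,H], logical=[F,a,H,A,E,C,g,B]
After op 8 (swap(4, 3)): offset=5, physical=[E,A,C,g,B,F,a,H], logical=[F,a,H,E,A,C,g,B]
After op 9 (swap(3, 1)): offset=5, physical=[a,A,C,g,B,F,E,H], logical=[F,E,H,a,A,C,g,B]
After op 10 (rotate(-1)): offset=4, physical=[a,A,C,g,B,F,E,H], logical=[B,F,E,H,a,A,C,g]

Answer: A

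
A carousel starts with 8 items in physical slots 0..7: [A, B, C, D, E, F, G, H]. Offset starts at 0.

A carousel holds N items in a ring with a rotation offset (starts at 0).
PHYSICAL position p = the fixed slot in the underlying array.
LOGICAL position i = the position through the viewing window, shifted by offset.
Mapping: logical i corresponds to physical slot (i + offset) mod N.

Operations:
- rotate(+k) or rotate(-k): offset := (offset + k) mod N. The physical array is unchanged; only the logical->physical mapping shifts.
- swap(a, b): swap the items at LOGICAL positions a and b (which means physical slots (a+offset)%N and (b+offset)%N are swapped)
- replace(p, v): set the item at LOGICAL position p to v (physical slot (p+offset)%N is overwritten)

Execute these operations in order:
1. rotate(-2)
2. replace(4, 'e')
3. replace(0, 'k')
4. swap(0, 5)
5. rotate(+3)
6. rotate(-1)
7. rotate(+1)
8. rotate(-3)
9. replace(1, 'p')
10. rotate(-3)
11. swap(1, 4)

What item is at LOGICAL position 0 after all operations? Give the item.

After op 1 (rotate(-2)): offset=6, physical=[A,B,C,D,E,F,G,H], logical=[G,H,A,B,C,D,E,F]
After op 2 (replace(4, 'e')): offset=6, physical=[A,B,e,D,E,F,G,H], logical=[G,H,A,B,e,D,E,F]
After op 3 (replace(0, 'k')): offset=6, physical=[A,B,e,D,E,F,k,H], logical=[k,H,A,B,e,D,E,F]
After op 4 (swap(0, 5)): offset=6, physical=[A,B,e,k,E,F,D,H], logical=[D,H,A,B,e,k,E,F]
After op 5 (rotate(+3)): offset=1, physical=[A,B,e,k,E,F,D,H], logical=[B,e,k,E,F,D,H,A]
After op 6 (rotate(-1)): offset=0, physical=[A,B,e,k,E,F,D,H], logical=[A,B,e,k,E,F,D,H]
After op 7 (rotate(+1)): offset=1, physical=[A,B,e,k,E,F,D,H], logical=[B,e,k,E,F,D,H,A]
After op 8 (rotate(-3)): offset=6, physical=[A,B,e,k,E,F,D,H], logical=[D,H,A,B,e,k,E,F]
After op 9 (replace(1, 'p')): offset=6, physical=[A,B,e,k,E,F,D,p], logical=[D,p,A,B,e,k,E,F]
After op 10 (rotate(-3)): offset=3, physical=[A,B,e,k,E,F,D,p], logical=[k,E,F,D,p,A,B,e]
After op 11 (swap(1, 4)): offset=3, physical=[A,B,e,k,p,F,D,E], logical=[k,p,F,D,E,A,B,e]

Answer: k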